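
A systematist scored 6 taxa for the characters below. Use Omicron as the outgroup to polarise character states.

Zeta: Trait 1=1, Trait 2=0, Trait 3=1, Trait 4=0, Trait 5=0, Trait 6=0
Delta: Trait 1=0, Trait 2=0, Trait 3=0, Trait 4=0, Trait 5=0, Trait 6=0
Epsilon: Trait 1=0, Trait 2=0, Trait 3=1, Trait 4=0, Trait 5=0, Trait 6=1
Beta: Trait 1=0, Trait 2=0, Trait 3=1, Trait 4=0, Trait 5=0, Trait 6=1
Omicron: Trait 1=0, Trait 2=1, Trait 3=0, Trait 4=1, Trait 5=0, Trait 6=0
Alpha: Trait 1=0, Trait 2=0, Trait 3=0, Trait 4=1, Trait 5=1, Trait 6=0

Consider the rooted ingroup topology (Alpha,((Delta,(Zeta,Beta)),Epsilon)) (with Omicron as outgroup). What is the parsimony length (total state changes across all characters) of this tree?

Map each character onto (Alpha,((Delta,(Zeta,Beta)),Epsilon)) (rooted by Omicron) and count the minimum state changes it requires (Fitch parsimony):
Trait 1: 1; Trait 2: 1; Trait 3: 2; Trait 4: 1; Trait 5: 1; Trait 6: 2.
Total tree length = 8.

8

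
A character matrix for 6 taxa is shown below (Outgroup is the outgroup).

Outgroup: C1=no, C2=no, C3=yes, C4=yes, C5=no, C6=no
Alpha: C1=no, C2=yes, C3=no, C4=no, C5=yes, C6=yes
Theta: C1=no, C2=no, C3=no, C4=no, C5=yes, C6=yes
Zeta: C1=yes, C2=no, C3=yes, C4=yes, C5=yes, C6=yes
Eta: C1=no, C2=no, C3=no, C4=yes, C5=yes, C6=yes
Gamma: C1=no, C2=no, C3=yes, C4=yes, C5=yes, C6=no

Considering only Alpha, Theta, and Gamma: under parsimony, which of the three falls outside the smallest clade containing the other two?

Character polarity is set by the outgroup: the derived state is whichever differs from the outgroup's state, so for C3, C4 the derived state is 'no', and for the remaining characters it is 'yes'.
C1: derived state 'yes' in Zeta only — an autapomorphy, so it tells us nothing about relationships among taxa.
C2 (derived state 'yes') is unique to Alpha (autapomorphy; uninformative for grouping).
C3 (derived state 'no') is shared by Alpha, Eta, and Theta — a synapomorphy uniting that clade.
Only Alpha and Theta show the derived state 'no' for C4, supporting them as a clade.
All ingroup taxa share the derived state 'yes' for C5; it defines the ingroup but does not resolve relationships within it.
C6: derived state 'yes' in Alpha, Eta, Theta, and Zeta only — synapomorphy for {Alpha, Eta, Theta, Zeta}.
Most parsimonious ingroup topology: ((((Alpha,Theta),Eta),Zeta),Gamma).
Theta and Alpha share a more recent common ancestor with each other than either does with Gamma, so Gamma is the least closely related of the three.

Gamma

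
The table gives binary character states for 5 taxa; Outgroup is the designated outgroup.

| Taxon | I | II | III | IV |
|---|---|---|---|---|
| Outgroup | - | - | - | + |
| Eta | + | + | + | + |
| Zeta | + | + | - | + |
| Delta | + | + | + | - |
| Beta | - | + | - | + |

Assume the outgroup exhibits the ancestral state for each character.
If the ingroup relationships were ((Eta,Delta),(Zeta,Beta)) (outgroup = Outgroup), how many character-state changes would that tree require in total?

Map each character onto ((Eta,Delta),(Zeta,Beta)) (rooted by Outgroup) and count the minimum state changes it requires (Fitch parsimony):
I: 2; II: 1; III: 1; IV: 1.
Total tree length = 5.

5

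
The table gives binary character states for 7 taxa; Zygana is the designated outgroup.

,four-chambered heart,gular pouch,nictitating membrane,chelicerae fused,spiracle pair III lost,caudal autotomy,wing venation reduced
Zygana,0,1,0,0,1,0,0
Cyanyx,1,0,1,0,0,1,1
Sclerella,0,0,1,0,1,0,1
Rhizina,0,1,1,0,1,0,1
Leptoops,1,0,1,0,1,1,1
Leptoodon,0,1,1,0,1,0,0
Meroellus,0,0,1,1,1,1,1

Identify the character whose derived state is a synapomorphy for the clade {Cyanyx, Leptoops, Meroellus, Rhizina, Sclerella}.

Character polarity is set by the outgroup: the derived state is whichever differs from the outgroup's state, so for gular pouch, spiracle pair III lost the derived state is '0', and for the remaining characters it is '1'.
four-chambered heart (derived state '1') is shared by Cyanyx and Leptoops — a synapomorphy uniting that clade.
gular pouch: derived state '0' in Cyanyx, Leptoops, Meroellus, and Sclerella only — synapomorphy for {Cyanyx, Leptoops, Meroellus, Sclerella}.
nictitating membrane (derived state '1') is shared by all ingroup taxa — unites the whole ingroup.
chelicerae fused: derived state '1' in Meroellus only — an autapomorphy, so it tells us nothing about relationships among taxa.
spiracle pair III lost (derived state '0') is unique to Cyanyx (autapomorphy; uninformative for grouping).
Only Cyanyx, Leptoops, and Meroellus show the derived state '1' for caudal autotomy, supporting them as a clade.
wing venation reduced (derived state '1') is shared by Cyanyx, Leptoops, Meroellus, Rhizina, and Sclerella — a synapomorphy uniting that clade.
Most parsimonious ingroup topology: (((((Cyanyx,Leptoops),Meroellus),Sclerella),Rhizina),Leptoodon).
The clade {Cyanyx, Leptoops, Meroellus, Rhizina, Sclerella} is supported by wing venation reduced: its derived state '1' occurs in exactly those taxa and in no other taxon (including the outgroup).

wing venation reduced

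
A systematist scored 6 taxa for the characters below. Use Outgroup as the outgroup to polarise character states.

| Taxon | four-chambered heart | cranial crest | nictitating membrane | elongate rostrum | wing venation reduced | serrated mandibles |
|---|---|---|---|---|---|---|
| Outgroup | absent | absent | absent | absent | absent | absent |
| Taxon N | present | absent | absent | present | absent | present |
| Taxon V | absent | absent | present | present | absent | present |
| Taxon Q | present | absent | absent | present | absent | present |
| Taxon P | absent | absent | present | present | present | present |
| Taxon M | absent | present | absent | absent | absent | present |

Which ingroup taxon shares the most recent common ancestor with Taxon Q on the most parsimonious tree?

The outgroup has state 'absent' for every character, so 'present' is the derived state throughout.
four-chambered heart (derived state 'present') is shared by Taxon N and Taxon Q — a synapomorphy uniting that clade.
cranial crest: derived state 'present' in Taxon M only — an autapomorphy, so it tells us nothing about relationships among taxa.
nictitating membrane: derived state 'present' in Taxon P and Taxon V only — synapomorphy for {Taxon P, Taxon V}.
Only Taxon N, Taxon P, Taxon Q, and Taxon V show the derived state 'present' for elongate rostrum, supporting them as a clade.
wing venation reduced: derived state 'present' in Taxon P only — an autapomorphy, so it tells us nothing about relationships among taxa.
serrated mandibles (derived state 'present') is shared by all ingroup taxa — unites the whole ingroup.
Most parsimonious ingroup topology: (((Taxon N,Taxon Q),(Taxon V,Taxon P)),Taxon M).
Taxon Q and Taxon N form a cherry on this tree, so they are sister taxa.

Taxon N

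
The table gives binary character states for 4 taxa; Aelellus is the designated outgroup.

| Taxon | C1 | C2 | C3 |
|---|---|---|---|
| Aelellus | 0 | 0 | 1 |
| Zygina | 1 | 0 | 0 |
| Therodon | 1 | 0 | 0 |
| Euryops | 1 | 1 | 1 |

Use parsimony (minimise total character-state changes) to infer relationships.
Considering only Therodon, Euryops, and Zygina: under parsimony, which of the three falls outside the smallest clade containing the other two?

Euryops

Character polarity is set by the outgroup: the derived state is whichever differs from the outgroup's state, so for C3 the derived state is '0', and for the remaining characters it is '1'.
All ingroup taxa share the derived state '1' for C1; it defines the ingroup but does not resolve relationships within it.
C2 (derived state '1') is unique to Euryops (autapomorphy; uninformative for grouping).
C3: derived state '0' in Therodon and Zygina only — synapomorphy for {Therodon, Zygina}.
Most parsimonious ingroup topology: ((Zygina,Therodon),Euryops).
Therodon and Zygina share a more recent common ancestor with each other than either does with Euryops, so Euryops is the least closely related of the three.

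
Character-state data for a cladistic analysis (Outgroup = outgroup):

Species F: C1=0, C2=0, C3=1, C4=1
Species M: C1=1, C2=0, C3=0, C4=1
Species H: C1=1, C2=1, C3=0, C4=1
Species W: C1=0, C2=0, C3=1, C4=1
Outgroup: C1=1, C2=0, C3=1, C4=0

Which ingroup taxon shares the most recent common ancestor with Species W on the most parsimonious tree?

Species F

Character polarity is set by the outgroup: the derived state is whichever differs from the outgroup's state, so for C1, C3 the derived state is '0', and for the remaining characters it is '1'.
C1 (derived state '0') is shared by Species F and Species W — a synapomorphy uniting that clade.
C2: derived state '1' in Species H only — an autapomorphy, so it tells us nothing about relationships among taxa.
C3 (derived state '0') is shared by Species H and Species M — a synapomorphy uniting that clade.
All ingroup taxa share the derived state '1' for C4; it defines the ingroup but does not resolve relationships within it.
Most parsimonious ingroup topology: ((Species M,Species H),(Species W,Species F)).
Species W and Species F form a cherry on this tree, so they are sister taxa.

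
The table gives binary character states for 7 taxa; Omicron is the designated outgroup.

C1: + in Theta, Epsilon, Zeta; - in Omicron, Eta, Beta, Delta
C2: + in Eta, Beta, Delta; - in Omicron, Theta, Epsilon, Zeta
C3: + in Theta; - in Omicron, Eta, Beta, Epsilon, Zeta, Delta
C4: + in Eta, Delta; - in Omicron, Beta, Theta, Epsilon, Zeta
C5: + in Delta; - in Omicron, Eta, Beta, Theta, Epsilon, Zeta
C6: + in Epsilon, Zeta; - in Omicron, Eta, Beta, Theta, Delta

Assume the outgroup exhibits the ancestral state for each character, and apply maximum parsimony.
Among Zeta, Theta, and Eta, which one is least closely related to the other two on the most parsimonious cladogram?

Eta

The outgroup has state '-' for every character, so '+' is the derived state throughout.
C1: derived state '+' in Epsilon, Theta, and Zeta only — synapomorphy for {Epsilon, Theta, Zeta}.
C2 (derived state '+') is shared by Beta, Delta, and Eta — a synapomorphy uniting that clade.
C3: derived state '+' in Theta only — an autapomorphy, so it tells us nothing about relationships among taxa.
Only Delta and Eta show the derived state '+' for C4, supporting them as a clade.
C5 (derived state '+') is unique to Delta (autapomorphy; uninformative for grouping).
C6: derived state '+' in Epsilon and Zeta only — synapomorphy for {Epsilon, Zeta}.
Most parsimonious ingroup topology: (((Epsilon,Zeta),Theta),((Delta,Eta),Beta)).
Theta and Zeta share a more recent common ancestor with each other than either does with Eta, so Eta is the least closely related of the three.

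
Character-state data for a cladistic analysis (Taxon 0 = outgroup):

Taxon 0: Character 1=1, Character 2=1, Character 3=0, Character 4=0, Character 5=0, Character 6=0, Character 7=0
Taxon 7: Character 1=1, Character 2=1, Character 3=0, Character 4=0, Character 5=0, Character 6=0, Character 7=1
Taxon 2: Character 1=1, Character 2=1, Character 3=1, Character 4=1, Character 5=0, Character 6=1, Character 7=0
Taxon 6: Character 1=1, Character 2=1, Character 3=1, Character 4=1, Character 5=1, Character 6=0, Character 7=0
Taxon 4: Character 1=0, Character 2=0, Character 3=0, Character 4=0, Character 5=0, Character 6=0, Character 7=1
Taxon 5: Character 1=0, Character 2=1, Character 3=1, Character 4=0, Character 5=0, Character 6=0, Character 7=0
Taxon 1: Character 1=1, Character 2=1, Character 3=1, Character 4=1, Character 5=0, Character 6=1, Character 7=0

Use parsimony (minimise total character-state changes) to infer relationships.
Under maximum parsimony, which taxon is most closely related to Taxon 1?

Taxon 2

Character polarity is set by the outgroup: the derived state is whichever differs from the outgroup's state, so for Character 1, Character 2 the derived state is '0', and for the remaining characters it is '1'.
Character 1 groups Taxon 4 and Taxon 5, which is incompatible with the clades supported by the remaining characters; treating it as convergent (homoplasy) costs fewer steps than any alternative tree.
Character 2: derived state '0' in Taxon 4 only — an autapomorphy, so it tells us nothing about relationships among taxa.
Only Taxon 1, Taxon 2, Taxon 5, and Taxon 6 show the derived state '1' for Character 3, supporting them as a clade.
Character 4 (derived state '1') is shared by Taxon 1, Taxon 2, and Taxon 6 — a synapomorphy uniting that clade.
Character 5 (derived state '1') is unique to Taxon 6 (autapomorphy; uninformative for grouping).
Character 6: derived state '1' in Taxon 1 and Taxon 2 only — synapomorphy for {Taxon 1, Taxon 2}.
Character 7 (derived state '1') is shared by Taxon 4 and Taxon 7 — a synapomorphy uniting that clade.
Most parsimonious ingroup topology: ((Taxon 7,Taxon 4),(((Taxon 2,Taxon 1),Taxon 6),Taxon 5)).
Taxon 1 and Taxon 2 form a cherry on this tree, so they are sister taxa.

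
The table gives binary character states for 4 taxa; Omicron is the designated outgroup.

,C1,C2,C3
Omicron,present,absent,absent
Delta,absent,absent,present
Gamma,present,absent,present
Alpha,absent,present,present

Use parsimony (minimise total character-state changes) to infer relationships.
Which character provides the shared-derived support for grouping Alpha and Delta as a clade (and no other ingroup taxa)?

C1

Character polarity is set by the outgroup: the derived state is whichever differs from the outgroup's state, so for C1 the derived state is 'absent', and for the remaining characters it is 'present'.
C1 (derived state 'absent') is shared by Alpha and Delta — a synapomorphy uniting that clade.
C2 (derived state 'present') is unique to Alpha (autapomorphy; uninformative for grouping).
All ingroup taxa share the derived state 'present' for C3; it defines the ingroup but does not resolve relationships within it.
Most parsimonious ingroup topology: ((Delta,Alpha),Gamma).
The clade {Alpha, Delta} is supported by C1: its derived state 'absent' occurs in exactly those taxa and in no other taxon (including the outgroup).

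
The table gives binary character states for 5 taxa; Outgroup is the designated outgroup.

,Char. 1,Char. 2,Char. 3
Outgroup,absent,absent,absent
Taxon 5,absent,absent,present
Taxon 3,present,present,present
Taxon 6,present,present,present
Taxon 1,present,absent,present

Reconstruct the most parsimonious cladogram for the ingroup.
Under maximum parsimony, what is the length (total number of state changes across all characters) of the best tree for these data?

3

The outgroup has state 'absent' for every character, so 'present' is the derived state throughout.
Char. 1: derived state 'present' in Taxon 1, Taxon 3, and Taxon 6 only — synapomorphy for {Taxon 1, Taxon 3, Taxon 6}.
Char. 2: derived state 'present' in Taxon 3 and Taxon 6 only — synapomorphy for {Taxon 3, Taxon 6}.
Char. 3 (derived state 'present') is shared by all ingroup taxa — unites the whole ingroup.
Most parsimonious ingroup topology: (Taxon 5,((Taxon 3,Taxon 6),Taxon 1)).
Changes per character on this tree: Char. 1: 1; Char. 2: 1; Char. 3: 1.
Total = 3.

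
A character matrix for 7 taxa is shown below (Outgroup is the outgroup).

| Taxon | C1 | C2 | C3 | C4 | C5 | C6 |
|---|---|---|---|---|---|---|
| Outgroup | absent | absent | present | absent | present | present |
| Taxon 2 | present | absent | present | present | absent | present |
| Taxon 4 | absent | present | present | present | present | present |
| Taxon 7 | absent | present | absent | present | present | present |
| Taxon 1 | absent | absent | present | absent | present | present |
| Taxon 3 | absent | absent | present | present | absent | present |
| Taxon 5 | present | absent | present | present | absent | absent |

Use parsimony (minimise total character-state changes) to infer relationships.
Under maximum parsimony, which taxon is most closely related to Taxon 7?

Character polarity is set by the outgroup: the derived state is whichever differs from the outgroup's state, so for C3, C5, C6 the derived state is 'absent', and for the remaining characters it is 'present'.
C1: derived state 'present' in Taxon 2 and Taxon 5 only — synapomorphy for {Taxon 2, Taxon 5}.
C2: derived state 'present' in Taxon 4 and Taxon 7 only — synapomorphy for {Taxon 4, Taxon 7}.
C3: derived state 'absent' in Taxon 7 only — an autapomorphy, so it tells us nothing about relationships among taxa.
C4: derived state 'present' in Taxon 2, Taxon 3, Taxon 4, Taxon 5, and Taxon 7 only — synapomorphy for {Taxon 2, Taxon 3, Taxon 4, Taxon 5, Taxon 7}.
Only Taxon 2, Taxon 3, and Taxon 5 show the derived state 'absent' for C5, supporting them as a clade.
C6 (derived state 'absent') is unique to Taxon 5 (autapomorphy; uninformative for grouping).
Most parsimonious ingroup topology: ((((Taxon 2,Taxon 5),Taxon 3),(Taxon 4,Taxon 7)),Taxon 1).
Taxon 7 and Taxon 4 form a cherry on this tree, so they are sister taxa.

Taxon 4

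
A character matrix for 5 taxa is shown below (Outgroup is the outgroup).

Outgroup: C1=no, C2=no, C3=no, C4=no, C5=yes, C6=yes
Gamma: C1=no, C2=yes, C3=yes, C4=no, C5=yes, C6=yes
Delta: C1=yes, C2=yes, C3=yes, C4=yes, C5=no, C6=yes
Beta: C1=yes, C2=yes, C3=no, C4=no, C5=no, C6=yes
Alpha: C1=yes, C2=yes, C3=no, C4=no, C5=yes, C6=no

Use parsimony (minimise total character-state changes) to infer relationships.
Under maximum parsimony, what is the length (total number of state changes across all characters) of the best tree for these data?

7

Character polarity is set by the outgroup: the derived state is whichever differs from the outgroup's state, so for C5, C6 the derived state is 'no', and for the remaining characters it is 'yes'.
Only Alpha, Beta, and Delta show the derived state 'yes' for C1, supporting them as a clade.
All ingroup taxa share the derived state 'yes' for C2; it defines the ingroup but does not resolve relationships within it.
C3 (state 'yes') occurs in Delta and Gamma but conflicts with the nesting implied by the other characters — most parsimoniously interpreted as homoplasy.
C4: derived state 'yes' in Delta only — an autapomorphy, so it tells us nothing about relationships among taxa.
C5: derived state 'no' in Beta and Delta only — synapomorphy for {Beta, Delta}.
C6: derived state 'no' in Alpha only — an autapomorphy, so it tells us nothing about relationships among taxa.
Most parsimonious ingroup topology: (Gamma,((Delta,Beta),Alpha)).
Changes per character on this tree: C1: 1; C2: 1; C3: 2; C4: 1; C5: 1; C6: 1.
Total = 7.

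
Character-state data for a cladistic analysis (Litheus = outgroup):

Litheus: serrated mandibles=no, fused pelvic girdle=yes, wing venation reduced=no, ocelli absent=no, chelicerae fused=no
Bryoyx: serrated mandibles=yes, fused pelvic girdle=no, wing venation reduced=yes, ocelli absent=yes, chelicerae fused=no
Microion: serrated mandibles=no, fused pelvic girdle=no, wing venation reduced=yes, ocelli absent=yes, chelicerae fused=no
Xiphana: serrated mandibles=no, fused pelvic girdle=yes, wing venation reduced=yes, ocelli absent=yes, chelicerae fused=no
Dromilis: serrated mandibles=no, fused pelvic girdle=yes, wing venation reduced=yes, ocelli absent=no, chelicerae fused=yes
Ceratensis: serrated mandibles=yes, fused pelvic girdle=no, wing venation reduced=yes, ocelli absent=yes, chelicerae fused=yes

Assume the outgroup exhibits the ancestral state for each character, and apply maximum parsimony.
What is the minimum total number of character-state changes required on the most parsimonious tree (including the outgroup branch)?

6

Character polarity is set by the outgroup: the derived state is whichever differs from the outgroup's state, so for fused pelvic girdle the derived state is 'no', and for the remaining characters it is 'yes'.
serrated mandibles (derived state 'yes') is shared by Bryoyx and Ceratensis — a synapomorphy uniting that clade.
fused pelvic girdle: derived state 'no' in Bryoyx, Ceratensis, and Microion only — synapomorphy for {Bryoyx, Ceratensis, Microion}.
wing venation reduced (derived state 'yes') is shared by all ingroup taxa — unites the whole ingroup.
Only Bryoyx, Ceratensis, Microion, and Xiphana show the derived state 'yes' for ocelli absent, supporting them as a clade.
chelicerae fused (state 'yes') occurs in Ceratensis and Dromilis but conflicts with the nesting implied by the other characters — most parsimoniously interpreted as homoplasy.
Most parsimonious ingroup topology: ((((Bryoyx,Ceratensis),Microion),Xiphana),Dromilis).
Changes per character on this tree: serrated mandibles: 1; fused pelvic girdle: 1; wing venation reduced: 1; ocelli absent: 1; chelicerae fused: 2.
Total = 6.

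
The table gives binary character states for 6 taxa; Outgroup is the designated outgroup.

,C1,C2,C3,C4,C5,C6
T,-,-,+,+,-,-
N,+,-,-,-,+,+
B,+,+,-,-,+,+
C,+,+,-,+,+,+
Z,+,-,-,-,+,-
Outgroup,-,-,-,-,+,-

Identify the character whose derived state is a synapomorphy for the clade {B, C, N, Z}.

Character polarity is set by the outgroup: the derived state is whichever differs from the outgroup's state, so for C5 the derived state is '-', and for the remaining characters it is '+'.
C1 (derived state '+') is shared by B, C, N, and Z — a synapomorphy uniting that clade.
Only B and C show the derived state '+' for C2, supporting them as a clade.
C3 (derived state '+') is unique to T (autapomorphy; uninformative for grouping).
C4 (state '+') occurs in C and T but conflicts with the nesting implied by the other characters — most parsimoniously interpreted as homoplasy.
C5: derived state '-' in T only — an autapomorphy, so it tells us nothing about relationships among taxa.
C6 (derived state '+') is shared by B, C, and N — a synapomorphy uniting that clade.
Most parsimonious ingroup topology: ((Z,(N,(C,B))),T).
The clade {B, C, N, Z} is supported by C1: its derived state '+' occurs in exactly those taxa and in no other taxon (including the outgroup).

C1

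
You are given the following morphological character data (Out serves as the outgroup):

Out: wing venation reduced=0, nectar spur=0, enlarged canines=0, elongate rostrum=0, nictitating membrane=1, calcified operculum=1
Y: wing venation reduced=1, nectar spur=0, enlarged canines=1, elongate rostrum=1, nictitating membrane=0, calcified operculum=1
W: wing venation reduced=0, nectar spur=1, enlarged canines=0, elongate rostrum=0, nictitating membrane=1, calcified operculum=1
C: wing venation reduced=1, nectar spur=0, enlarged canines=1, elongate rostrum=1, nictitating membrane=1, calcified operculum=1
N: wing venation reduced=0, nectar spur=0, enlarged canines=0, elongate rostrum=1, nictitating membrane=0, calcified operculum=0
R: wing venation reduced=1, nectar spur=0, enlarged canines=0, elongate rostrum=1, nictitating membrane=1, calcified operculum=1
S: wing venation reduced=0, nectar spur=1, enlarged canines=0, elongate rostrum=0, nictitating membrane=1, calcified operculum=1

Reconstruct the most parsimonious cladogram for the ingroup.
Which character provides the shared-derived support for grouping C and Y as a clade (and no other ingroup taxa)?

Character polarity is set by the outgroup: the derived state is whichever differs from the outgroup's state, so for nictitating membrane, calcified operculum the derived state is '0', and for the remaining characters it is '1'.
wing venation reduced: derived state '1' in C, R, and Y only — synapomorphy for {C, R, Y}.
nectar spur: derived state '1' in S and W only — synapomorphy for {S, W}.
Only C and Y show the derived state '1' for enlarged canines, supporting them as a clade.
Only C, N, R, and Y show the derived state '1' for elongate rostrum, supporting them as a clade.
nictitating membrane (state '0') occurs in N and Y but conflicts with the nesting implied by the other characters — most parsimoniously interpreted as homoplasy.
calcified operculum: derived state '0' in N only — an autapomorphy, so it tells us nothing about relationships among taxa.
Most parsimonious ingroup topology: ((((Y,C),R),N),(W,S)).
The clade {C, Y} is supported by enlarged canines: its derived state '1' occurs in exactly those taxa and in no other taxon (including the outgroup).

enlarged canines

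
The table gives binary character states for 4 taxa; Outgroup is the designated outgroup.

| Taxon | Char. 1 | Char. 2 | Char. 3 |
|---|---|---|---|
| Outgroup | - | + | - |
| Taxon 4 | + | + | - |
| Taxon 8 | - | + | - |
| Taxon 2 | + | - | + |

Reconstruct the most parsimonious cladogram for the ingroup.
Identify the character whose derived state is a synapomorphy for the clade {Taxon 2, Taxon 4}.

Character polarity is set by the outgroup: the derived state is whichever differs from the outgroup's state, so for Char. 2 the derived state is '-', and for the remaining characters it is '+'.
Char. 1 (derived state '+') is shared by Taxon 2 and Taxon 4 — a synapomorphy uniting that clade.
Char. 2 (derived state '-') is unique to Taxon 2 (autapomorphy; uninformative for grouping).
Char. 3 (derived state '+') is unique to Taxon 2 (autapomorphy; uninformative for grouping).
Most parsimonious ingroup topology: ((Taxon 4,Taxon 2),Taxon 8).
The clade {Taxon 2, Taxon 4} is supported by Char. 1: its derived state '+' occurs in exactly those taxa and in no other taxon (including the outgroup).

Char. 1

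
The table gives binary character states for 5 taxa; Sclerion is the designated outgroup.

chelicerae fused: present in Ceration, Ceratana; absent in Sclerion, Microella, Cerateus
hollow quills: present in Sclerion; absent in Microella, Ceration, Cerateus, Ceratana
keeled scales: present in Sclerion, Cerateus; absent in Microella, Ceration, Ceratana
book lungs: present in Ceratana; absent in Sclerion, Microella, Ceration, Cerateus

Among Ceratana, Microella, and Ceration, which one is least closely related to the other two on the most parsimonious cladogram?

Character polarity is set by the outgroup: the derived state is whichever differs from the outgroup's state, so for hollow quills, keeled scales the derived state is 'absent', and for the remaining characters it is 'present'.
chelicerae fused (derived state 'present') is shared by Ceratana and Ceration — a synapomorphy uniting that clade.
hollow quills (derived state 'absent') is shared by all ingroup taxa — unites the whole ingroup.
keeled scales: derived state 'absent' in Ceratana, Ceration, and Microella only — synapomorphy for {Ceratana, Ceration, Microella}.
book lungs (derived state 'present') is unique to Ceratana (autapomorphy; uninformative for grouping).
Most parsimonious ingroup topology: ((Microella,(Ceration,Ceratana)),Cerateus).
Ceration and Ceratana share a more recent common ancestor with each other than either does with Microella, so Microella is the least closely related of the three.

Microella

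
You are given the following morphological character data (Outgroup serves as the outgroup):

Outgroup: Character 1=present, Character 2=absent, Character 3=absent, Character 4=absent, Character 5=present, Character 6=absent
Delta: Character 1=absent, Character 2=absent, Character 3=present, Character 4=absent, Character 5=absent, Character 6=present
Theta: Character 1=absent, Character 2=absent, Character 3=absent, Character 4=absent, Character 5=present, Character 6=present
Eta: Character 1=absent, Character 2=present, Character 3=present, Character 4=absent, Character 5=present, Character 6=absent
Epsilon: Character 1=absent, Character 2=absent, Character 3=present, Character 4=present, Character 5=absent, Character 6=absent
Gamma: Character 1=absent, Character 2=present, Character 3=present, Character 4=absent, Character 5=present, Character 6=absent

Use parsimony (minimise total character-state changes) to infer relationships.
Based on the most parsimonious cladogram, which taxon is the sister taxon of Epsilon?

Delta

Character polarity is set by the outgroup: the derived state is whichever differs from the outgroup's state, so for Character 1, Character 5 the derived state is 'absent', and for the remaining characters it is 'present'.
All ingroup taxa share the derived state 'absent' for Character 1; it defines the ingroup but does not resolve relationships within it.
Character 2: derived state 'present' in Eta and Gamma only — synapomorphy for {Eta, Gamma}.
Only Delta, Epsilon, Eta, and Gamma show the derived state 'present' for Character 3, supporting them as a clade.
Character 4 (derived state 'present') is unique to Epsilon (autapomorphy; uninformative for grouping).
Character 5 (derived state 'absent') is shared by Delta and Epsilon — a synapomorphy uniting that clade.
Character 6 groups Delta and Theta, which is incompatible with the clades supported by the remaining characters; treating it as convergent (homoplasy) costs fewer steps than any alternative tree.
Most parsimonious ingroup topology: (((Delta,Epsilon),(Eta,Gamma)),Theta).
Epsilon and Delta form a cherry on this tree, so they are sister taxa.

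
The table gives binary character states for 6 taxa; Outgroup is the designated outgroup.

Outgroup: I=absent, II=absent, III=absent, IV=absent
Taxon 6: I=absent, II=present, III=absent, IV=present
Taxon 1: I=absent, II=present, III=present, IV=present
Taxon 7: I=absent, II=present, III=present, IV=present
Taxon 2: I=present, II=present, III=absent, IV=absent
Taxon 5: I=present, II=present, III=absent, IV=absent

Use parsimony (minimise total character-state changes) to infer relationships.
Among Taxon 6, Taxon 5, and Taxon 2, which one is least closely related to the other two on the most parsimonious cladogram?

The outgroup has state 'absent' for every character, so 'present' is the derived state throughout.
Only Taxon 2 and Taxon 5 show the derived state 'present' for I, supporting them as a clade.
All ingroup taxa share the derived state 'present' for II; it defines the ingroup but does not resolve relationships within it.
Only Taxon 1 and Taxon 7 show the derived state 'present' for III, supporting them as a clade.
IV: derived state 'present' in Taxon 1, Taxon 6, and Taxon 7 only — synapomorphy for {Taxon 1, Taxon 6, Taxon 7}.
Most parsimonious ingroup topology: ((Taxon 6,(Taxon 1,Taxon 7)),(Taxon 2,Taxon 5)).
Taxon 2 and Taxon 5 share a more recent common ancestor with each other than either does with Taxon 6, so Taxon 6 is the least closely related of the three.

Taxon 6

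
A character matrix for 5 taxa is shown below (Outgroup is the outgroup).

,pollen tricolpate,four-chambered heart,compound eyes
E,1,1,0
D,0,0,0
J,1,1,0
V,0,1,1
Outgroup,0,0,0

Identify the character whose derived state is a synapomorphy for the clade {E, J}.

The outgroup has state '0' for every character, so '1' is the derived state throughout.
Only E and J show the derived state '1' for pollen tricolpate, supporting them as a clade.
Only E, J, and V show the derived state '1' for four-chambered heart, supporting them as a clade.
compound eyes: derived state '1' in V only — an autapomorphy, so it tells us nothing about relationships among taxa.
Most parsimonious ingroup topology: (((J,E),V),D).
The clade {E, J} is supported by pollen tricolpate: its derived state '1' occurs in exactly those taxa and in no other taxon (including the outgroup).

pollen tricolpate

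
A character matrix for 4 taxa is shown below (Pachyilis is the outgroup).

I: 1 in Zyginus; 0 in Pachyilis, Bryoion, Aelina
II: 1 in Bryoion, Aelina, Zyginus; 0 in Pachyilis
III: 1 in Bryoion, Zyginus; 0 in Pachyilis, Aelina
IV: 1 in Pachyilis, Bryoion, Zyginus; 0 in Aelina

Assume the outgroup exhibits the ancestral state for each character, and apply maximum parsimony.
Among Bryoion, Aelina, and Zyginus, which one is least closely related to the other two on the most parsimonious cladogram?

Aelina

Character polarity is set by the outgroup: the derived state is whichever differs from the outgroup's state, so for IV the derived state is '0', and for the remaining characters it is '1'.
I (derived state '1') is unique to Zyginus (autapomorphy; uninformative for grouping).
II (derived state '1') is shared by all ingroup taxa — unites the whole ingroup.
III: derived state '1' in Bryoion and Zyginus only — synapomorphy for {Bryoion, Zyginus}.
IV (derived state '0') is unique to Aelina (autapomorphy; uninformative for grouping).
Most parsimonious ingroup topology: ((Bryoion,Zyginus),Aelina).
Zyginus and Bryoion share a more recent common ancestor with each other than either does with Aelina, so Aelina is the least closely related of the three.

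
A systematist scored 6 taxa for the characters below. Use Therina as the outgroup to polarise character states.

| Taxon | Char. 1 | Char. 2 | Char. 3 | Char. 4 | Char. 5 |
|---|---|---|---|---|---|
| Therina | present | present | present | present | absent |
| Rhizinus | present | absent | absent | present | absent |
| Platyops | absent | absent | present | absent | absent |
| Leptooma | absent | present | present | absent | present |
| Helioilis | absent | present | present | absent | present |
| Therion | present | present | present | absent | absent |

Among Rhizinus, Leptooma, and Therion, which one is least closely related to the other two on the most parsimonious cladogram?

Rhizinus

Character polarity is set by the outgroup: the derived state is whichever differs from the outgroup's state, so for Char. 1, Char. 2, Char. 3, Char. 4 the derived state is 'absent', and for the remaining characters it is 'present'.
Char. 1 (derived state 'absent') is shared by Helioilis, Leptooma, and Platyops — a synapomorphy uniting that clade.
Char. 2 (state 'absent') occurs in Platyops and Rhizinus but conflicts with the nesting implied by the other characters — most parsimoniously interpreted as homoplasy.
Char. 3 (derived state 'absent') is unique to Rhizinus (autapomorphy; uninformative for grouping).
Char. 4: derived state 'absent' in Helioilis, Leptooma, Platyops, and Therion only — synapomorphy for {Helioilis, Leptooma, Platyops, Therion}.
Char. 5 (derived state 'present') is shared by Helioilis and Leptooma — a synapomorphy uniting that clade.
Most parsimonious ingroup topology: (Rhizinus,((Platyops,(Leptooma,Helioilis)),Therion)).
Leptooma and Therion share a more recent common ancestor with each other than either does with Rhizinus, so Rhizinus is the least closely related of the three.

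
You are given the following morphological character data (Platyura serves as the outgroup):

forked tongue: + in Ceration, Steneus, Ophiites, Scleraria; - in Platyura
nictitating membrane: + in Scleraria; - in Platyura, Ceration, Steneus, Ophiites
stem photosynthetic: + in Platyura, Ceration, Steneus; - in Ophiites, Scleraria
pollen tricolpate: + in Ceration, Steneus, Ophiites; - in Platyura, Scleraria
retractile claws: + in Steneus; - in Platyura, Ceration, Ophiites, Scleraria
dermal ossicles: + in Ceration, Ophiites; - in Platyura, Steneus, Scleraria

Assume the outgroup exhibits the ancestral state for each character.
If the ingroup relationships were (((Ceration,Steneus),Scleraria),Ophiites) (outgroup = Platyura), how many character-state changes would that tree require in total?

Map each character onto (((Ceration,Steneus),Scleraria),Ophiites) (rooted by Platyura) and count the minimum state changes it requires (Fitch parsimony):
forked tongue: 1; nictitating membrane: 1; stem photosynthetic: 2; pollen tricolpate: 2; retractile claws: 1; dermal ossicles: 2.
Total tree length = 9.

9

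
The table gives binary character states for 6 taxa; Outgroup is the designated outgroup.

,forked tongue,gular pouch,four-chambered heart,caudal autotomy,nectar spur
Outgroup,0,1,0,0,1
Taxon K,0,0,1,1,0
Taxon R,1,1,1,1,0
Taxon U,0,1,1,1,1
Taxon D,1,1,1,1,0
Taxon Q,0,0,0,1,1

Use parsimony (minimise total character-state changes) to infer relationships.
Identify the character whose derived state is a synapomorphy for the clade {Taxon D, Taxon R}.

forked tongue

Character polarity is set by the outgroup: the derived state is whichever differs from the outgroup's state, so for gular pouch, nectar spur the derived state is '0', and for the remaining characters it is '1'.
Only Taxon D and Taxon R show the derived state '1' for forked tongue, supporting them as a clade.
gular pouch groups Taxon K and Taxon Q, which is incompatible with the clades supported by the remaining characters; treating it as convergent (homoplasy) costs fewer steps than any alternative tree.
Only Taxon D, Taxon K, Taxon R, and Taxon U show the derived state '1' for four-chambered heart, supporting them as a clade.
caudal autotomy (derived state '1') is shared by all ingroup taxa — unites the whole ingroup.
nectar spur: derived state '0' in Taxon D, Taxon K, and Taxon R only — synapomorphy for {Taxon D, Taxon K, Taxon R}.
Most parsimonious ingroup topology: (((Taxon K,(Taxon R,Taxon D)),Taxon U),Taxon Q).
The clade {Taxon D, Taxon R} is supported by forked tongue: its derived state '1' occurs in exactly those taxa and in no other taxon (including the outgroup).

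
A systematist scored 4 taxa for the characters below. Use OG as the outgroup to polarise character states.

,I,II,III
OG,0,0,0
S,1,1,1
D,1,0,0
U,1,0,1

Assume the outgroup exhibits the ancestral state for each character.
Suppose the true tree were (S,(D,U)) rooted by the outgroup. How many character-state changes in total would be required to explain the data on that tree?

4

Map each character onto (S,(D,U)) (rooted by OG) and count the minimum state changes it requires (Fitch parsimony):
I: 1; II: 1; III: 2.
Total tree length = 4.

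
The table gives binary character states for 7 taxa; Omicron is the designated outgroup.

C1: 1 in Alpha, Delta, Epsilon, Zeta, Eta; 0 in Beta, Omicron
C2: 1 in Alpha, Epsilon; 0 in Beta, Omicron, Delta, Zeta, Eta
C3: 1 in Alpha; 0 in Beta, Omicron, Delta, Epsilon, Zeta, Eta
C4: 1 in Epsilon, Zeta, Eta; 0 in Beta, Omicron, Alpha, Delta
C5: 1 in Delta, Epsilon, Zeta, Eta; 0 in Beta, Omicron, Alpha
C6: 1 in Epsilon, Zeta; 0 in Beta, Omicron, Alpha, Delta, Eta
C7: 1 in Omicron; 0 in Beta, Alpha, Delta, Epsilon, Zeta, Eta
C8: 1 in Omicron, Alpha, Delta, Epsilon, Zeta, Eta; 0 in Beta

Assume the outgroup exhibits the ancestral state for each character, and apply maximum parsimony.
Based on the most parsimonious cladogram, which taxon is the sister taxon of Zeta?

Epsilon

Character polarity is set by the outgroup: the derived state is whichever differs from the outgroup's state, so for C7, C8 the derived state is '0', and for the remaining characters it is '1'.
Only Alpha, Delta, Epsilon, Eta, and Zeta show the derived state '1' for C1, supporting them as a clade.
C2 (state '1') occurs in Alpha and Epsilon but conflicts with the nesting implied by the other characters — most parsimoniously interpreted as homoplasy.
C3 (derived state '1') is unique to Alpha (autapomorphy; uninformative for grouping).
C4: derived state '1' in Epsilon, Eta, and Zeta only — synapomorphy for {Epsilon, Eta, Zeta}.
Only Delta, Epsilon, Eta, and Zeta show the derived state '1' for C5, supporting them as a clade.
Only Epsilon and Zeta show the derived state '1' for C6, supporting them as a clade.
C7 (derived state '0') is shared by all ingroup taxa — unites the whole ingroup.
C8: derived state '0' in Beta only — an autapomorphy, so it tells us nothing about relationships among taxa.
Most parsimonious ingroup topology: (((((Epsilon,Zeta),Eta),Delta),Alpha),Beta).
Zeta and Epsilon form a cherry on this tree, so they are sister taxa.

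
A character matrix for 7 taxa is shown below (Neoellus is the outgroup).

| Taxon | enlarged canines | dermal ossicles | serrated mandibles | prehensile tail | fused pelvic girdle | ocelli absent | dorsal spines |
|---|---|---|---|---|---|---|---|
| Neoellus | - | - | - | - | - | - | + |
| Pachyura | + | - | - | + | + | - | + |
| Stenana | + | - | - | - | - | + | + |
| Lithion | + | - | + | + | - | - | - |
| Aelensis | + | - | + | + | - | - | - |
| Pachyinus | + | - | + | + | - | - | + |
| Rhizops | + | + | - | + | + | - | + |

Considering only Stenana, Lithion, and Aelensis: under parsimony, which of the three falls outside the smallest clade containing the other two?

Character polarity is set by the outgroup: the derived state is whichever differs from the outgroup's state, so for dorsal spines the derived state is '-', and for the remaining characters it is '+'.
All ingroup taxa share the derived state '+' for enlarged canines; it defines the ingroup but does not resolve relationships within it.
dermal ossicles (derived state '+') is unique to Rhizops (autapomorphy; uninformative for grouping).
Only Aelensis, Lithion, and Pachyinus show the derived state '+' for serrated mandibles, supporting them as a clade.
Only Aelensis, Lithion, Pachyinus, Pachyura, and Rhizops show the derived state '+' for prehensile tail, supporting them as a clade.
fused pelvic girdle (derived state '+') is shared by Pachyura and Rhizops — a synapomorphy uniting that clade.
ocelli absent: derived state '+' in Stenana only — an autapomorphy, so it tells us nothing about relationships among taxa.
dorsal spines (derived state '-') is shared by Aelensis and Lithion — a synapomorphy uniting that clade.
Most parsimonious ingroup topology: (((Pachyura,Rhizops),((Lithion,Aelensis),Pachyinus)),Stenana).
Lithion and Aelensis share a more recent common ancestor with each other than either does with Stenana, so Stenana is the least closely related of the three.

Stenana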